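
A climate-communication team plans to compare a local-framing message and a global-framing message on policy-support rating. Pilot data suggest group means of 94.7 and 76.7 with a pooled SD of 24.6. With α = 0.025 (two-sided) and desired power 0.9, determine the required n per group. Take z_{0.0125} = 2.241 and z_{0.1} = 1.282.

n = 47 per group

Cohen's d = |M₁ − M₂| / SD_pooled = |94.7 − 76.7| / 24.6 = 18.0 / 24.6 = 0.732.
For two independent groups with equal n: n = 2·((z_{α/2} + z_β) / d)².
z_{α/2} + z_β = 2.241 + 1.282 = 3.523.
n = 2 × (3.523 / 0.732)² = 2 × 4.813² = 2 × 23.16 = 46.3.
Round up to the next whole participant.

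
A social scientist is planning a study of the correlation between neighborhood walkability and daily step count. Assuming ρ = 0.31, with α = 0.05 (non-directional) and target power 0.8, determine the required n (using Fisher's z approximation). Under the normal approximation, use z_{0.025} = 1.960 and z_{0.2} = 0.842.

n = 80

Fisher's z: C = ½·ln((1+r)/(1−r)) = ½·ln(1.8986) = 0.3205.
n = ((z_{α/2} + z_β)/C)² + 3.
(1.960 + 0.842) / 0.3205 = 2.802 / 0.3205 = 8.743.
n = 8.743² + 3 = 76.43 + 3 = 79.4.
Round up.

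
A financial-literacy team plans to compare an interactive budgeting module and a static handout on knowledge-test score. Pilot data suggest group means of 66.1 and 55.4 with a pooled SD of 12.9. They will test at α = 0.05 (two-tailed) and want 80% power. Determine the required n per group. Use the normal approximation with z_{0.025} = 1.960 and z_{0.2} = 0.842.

Cohen's d = |M₁ − M₂| / SD_pooled = |66.1 − 55.4| / 12.9 = 10.7 / 12.9 = 0.829.
For two independent groups with equal n: n = 2·((z_{α/2} + z_β) / d)².
z_{α/2} + z_β = 1.960 + 0.842 = 2.802.
n = 2 × (2.802 / 0.829)² = 2 × 3.380² = 2 × 11.42 = 22.8.
Round up to the next whole participant.

n = 23 per group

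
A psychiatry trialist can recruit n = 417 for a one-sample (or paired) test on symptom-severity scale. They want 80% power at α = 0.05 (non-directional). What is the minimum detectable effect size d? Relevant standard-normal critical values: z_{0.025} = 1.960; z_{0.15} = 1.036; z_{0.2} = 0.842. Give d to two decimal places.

d_min ≈ 0.14

For a single sample (or paired design) of n = 417: d_min = (z_{α/2} + z_β)/√n.
z-sum = 1.960 + 0.842 = 2.802.
d_min = 2.802 / √417 = 2.802 / 20.421 = 0.137.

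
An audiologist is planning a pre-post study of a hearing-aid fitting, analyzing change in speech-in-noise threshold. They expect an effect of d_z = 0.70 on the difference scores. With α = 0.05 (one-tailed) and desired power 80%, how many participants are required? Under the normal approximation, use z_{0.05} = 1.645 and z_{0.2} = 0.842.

For a paired (one-sample on differences) test: n = ((z_{α} + z_β) / d)².
z_{α} + z_β = 1.645 + 0.842 = 2.487.
n = (2.487 / 0.70)² = 3.553² = 12.62.
Round up.

n = 13 pairs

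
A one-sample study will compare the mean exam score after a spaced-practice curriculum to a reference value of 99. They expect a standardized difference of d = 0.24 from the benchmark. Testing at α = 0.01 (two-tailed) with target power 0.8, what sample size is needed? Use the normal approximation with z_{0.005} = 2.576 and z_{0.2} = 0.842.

For a one-sample test: n = ((z_{α/2} + z_β) / d)².
z_{α/2} + z_β = 2.576 + 0.842 = 3.418.
n = (3.418 / 0.24)² = 14.242² = 202.83.
Round up.

n = 203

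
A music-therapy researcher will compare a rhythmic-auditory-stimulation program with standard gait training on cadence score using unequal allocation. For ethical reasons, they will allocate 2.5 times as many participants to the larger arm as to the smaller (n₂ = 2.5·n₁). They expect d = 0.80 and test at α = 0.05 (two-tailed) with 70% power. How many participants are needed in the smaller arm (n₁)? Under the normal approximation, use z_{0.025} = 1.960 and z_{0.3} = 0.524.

With allocation ratio k = n₂/n₁ = 2.5, Var(x̄₁−x̄₂) = σ²(1/n₁ + 1/(k·n₁)) = σ²·(k+1)/(k·n₁).
So n₁ = (1 + 1/k)·((z_{α/2} + z_β)/d)² = 1.400 × (2.484/0.80)².
n₁ = 1.400 × 9.64 = 13.5.
Round up: n₁ = 14, giving n₂ = 2.5 × 14 = 35.

n₁ = 14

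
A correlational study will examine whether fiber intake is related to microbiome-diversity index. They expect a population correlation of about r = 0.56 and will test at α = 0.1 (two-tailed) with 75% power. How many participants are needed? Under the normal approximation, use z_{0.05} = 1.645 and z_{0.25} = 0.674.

n = 17

Fisher's z: C = ½·ln((1+r)/(1−r)) = ½·ln(3.5455) = 0.6328.
n = ((z_{α/2} + z_β)/C)² + 3.
(1.645 + 0.674) / 0.6328 = 2.319 / 0.6328 = 3.665.
n = 3.665² + 3 = 13.43 + 3 = 16.4.
Round up.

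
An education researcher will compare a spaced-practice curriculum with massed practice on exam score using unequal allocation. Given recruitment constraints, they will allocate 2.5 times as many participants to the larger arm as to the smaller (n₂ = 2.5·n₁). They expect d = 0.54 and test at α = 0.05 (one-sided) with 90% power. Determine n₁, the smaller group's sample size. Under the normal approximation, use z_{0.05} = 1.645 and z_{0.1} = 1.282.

n₁ = 42

With allocation ratio k = n₂/n₁ = 2.5, Var(x̄₁−x̄₂) = σ²(1/n₁ + 1/(k·n₁)) = σ²·(k+1)/(k·n₁).
So n₁ = (1 + 1/k)·((z_{α} + z_β)/d)² = 1.400 × (2.927/0.54)².
n₁ = 1.400 × 29.38 = 41.1.
Round up: n₁ = 42, giving n₂ = 2.5 × 42 = 105.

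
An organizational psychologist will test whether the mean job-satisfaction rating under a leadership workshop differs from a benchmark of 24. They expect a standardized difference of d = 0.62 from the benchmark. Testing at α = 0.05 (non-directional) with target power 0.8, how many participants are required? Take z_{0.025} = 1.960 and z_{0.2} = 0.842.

For a one-sample test: n = ((z_{α/2} + z_β) / d)².
z_{α/2} + z_β = 1.960 + 0.842 = 2.802.
n = (2.802 / 0.62)² = 4.519² = 20.42.
Round up.

n = 21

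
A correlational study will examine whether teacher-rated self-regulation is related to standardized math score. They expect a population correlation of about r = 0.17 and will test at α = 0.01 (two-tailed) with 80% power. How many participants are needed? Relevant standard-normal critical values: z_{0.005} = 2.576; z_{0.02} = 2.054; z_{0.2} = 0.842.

n = 400

Fisher's z: C = ½·ln((1+r)/(1−r)) = ½·ln(1.4096) = 0.1717.
n = ((z_{α/2} + z_β)/C)² + 3.
(2.576 + 0.842) / 0.1717 = 3.418 / 0.1717 = 19.907.
n = 19.907² + 3 = 396.28 + 3 = 399.3.
Round up.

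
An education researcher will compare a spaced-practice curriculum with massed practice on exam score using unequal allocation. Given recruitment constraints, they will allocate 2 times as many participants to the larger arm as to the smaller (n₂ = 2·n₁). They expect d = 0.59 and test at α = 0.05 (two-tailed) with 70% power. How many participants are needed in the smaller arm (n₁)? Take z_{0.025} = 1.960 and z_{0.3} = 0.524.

With allocation ratio k = n₂/n₁ = 2, Var(x̄₁−x̄₂) = σ²(1/n₁ + 1/(k·n₁)) = σ²·(k+1)/(k·n₁).
So n₁ = (1 + 1/k)·((z_{α/2} + z_β)/d)² = 1.500 × (2.484/0.59)².
n₁ = 1.500 × 17.73 = 26.6.
Round up: n₁ = 27, giving n₂ = 2 × 27 = 54.

n₁ = 27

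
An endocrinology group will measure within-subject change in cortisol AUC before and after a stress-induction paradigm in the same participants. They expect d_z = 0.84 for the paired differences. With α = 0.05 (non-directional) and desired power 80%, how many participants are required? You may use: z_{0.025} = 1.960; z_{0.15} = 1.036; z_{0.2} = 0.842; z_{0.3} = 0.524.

For a paired (one-sample on differences) test: n = ((z_{α/2} + z_β) / d)².
z_{α/2} + z_β = 1.960 + 0.842 = 2.802.
n = (2.802 / 0.84)² = 3.336² = 11.13.
Round up.

n = 12 pairs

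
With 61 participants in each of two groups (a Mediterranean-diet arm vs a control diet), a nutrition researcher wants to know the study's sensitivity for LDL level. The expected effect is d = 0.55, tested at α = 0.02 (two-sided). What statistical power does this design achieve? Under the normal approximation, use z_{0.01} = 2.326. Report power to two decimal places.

For two equal groups, power = Φ(d·√(n/2) − z_{α/2}).
d·√(n/2) = 0.55 × √(61/2) = 0.55 × 5.523 = 3.037.
z_β = 3.037 − 2.326 = 0.711.
Power = Φ(0.711) = 0.762.

power ≈ 0.76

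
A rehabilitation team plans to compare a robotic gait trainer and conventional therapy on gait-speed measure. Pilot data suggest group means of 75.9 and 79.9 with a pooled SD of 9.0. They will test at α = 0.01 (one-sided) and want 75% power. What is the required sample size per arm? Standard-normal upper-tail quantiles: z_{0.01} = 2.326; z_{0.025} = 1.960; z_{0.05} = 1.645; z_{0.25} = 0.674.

n = 92 per group

Cohen's d = |M₁ − M₂| / SD_pooled = |75.9 − 79.9| / 9.0 = 4.0 / 9.0 = 0.444.
For two independent groups with equal n: n = 2·((z_{α} + z_β) / d)².
z_{α} + z_β = 2.326 + 0.674 = 3.000.
n = 2 × (3.000 / 0.444)² = 2 × 6.757² = 2 × 45.65 = 91.3.
Round up to the next whole participant.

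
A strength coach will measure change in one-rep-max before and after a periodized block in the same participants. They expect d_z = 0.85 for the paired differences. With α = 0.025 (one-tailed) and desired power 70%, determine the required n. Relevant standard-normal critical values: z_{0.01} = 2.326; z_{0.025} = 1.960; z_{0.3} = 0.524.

n = 9 pairs

For a paired (one-sample on differences) test: n = ((z_{α} + z_β) / d)².
z_{α} + z_β = 1.960 + 0.524 = 2.484.
n = (2.484 / 0.85)² = 2.922² = 8.54.
Round up.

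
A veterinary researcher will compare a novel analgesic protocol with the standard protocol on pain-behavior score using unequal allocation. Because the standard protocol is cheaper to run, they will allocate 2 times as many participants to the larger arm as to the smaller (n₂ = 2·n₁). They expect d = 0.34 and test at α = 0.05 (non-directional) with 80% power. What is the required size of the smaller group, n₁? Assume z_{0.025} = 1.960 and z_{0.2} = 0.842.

n₁ = 102

With allocation ratio k = n₂/n₁ = 2, Var(x̄₁−x̄₂) = σ²(1/n₁ + 1/(k·n₁)) = σ²·(k+1)/(k·n₁).
So n₁ = (1 + 1/k)·((z_{α/2} + z_β)/d)² = 1.500 × (2.802/0.34)².
n₁ = 1.500 × 67.92 = 101.9.
Round up: n₁ = 102, giving n₂ = 2 × 102 = 204.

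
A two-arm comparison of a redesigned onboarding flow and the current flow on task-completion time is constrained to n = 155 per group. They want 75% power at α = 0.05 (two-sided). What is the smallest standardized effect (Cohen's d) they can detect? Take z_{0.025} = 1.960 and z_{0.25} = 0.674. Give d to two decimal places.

For two independent groups of n = 155 each: d_min = (z_{α/2} + z_β)·√(2/n).
z-sum = 1.960 + 0.674 = 2.634.
d_min = 2.634 × √(2/155) = 2.634 × 0.1136 = 0.299.

d_min ≈ 0.30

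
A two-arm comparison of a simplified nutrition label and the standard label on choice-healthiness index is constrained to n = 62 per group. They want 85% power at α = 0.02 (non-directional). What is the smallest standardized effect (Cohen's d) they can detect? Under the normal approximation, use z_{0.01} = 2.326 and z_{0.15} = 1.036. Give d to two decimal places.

d_min ≈ 0.60

For two independent groups of n = 62 each: d_min = (z_{α/2} + z_β)·√(2/n).
z-sum = 2.326 + 1.036 = 3.362.
d_min = 3.362 × √(2/62) = 3.362 × 0.1796 = 0.604.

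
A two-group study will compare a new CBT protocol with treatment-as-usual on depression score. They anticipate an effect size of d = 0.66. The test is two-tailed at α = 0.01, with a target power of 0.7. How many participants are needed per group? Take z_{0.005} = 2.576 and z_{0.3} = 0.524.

For two independent groups with equal n: n = 2·((z_{α/2} + z_β) / d)².
z_{α/2} + z_β = 2.576 + 0.524 = 3.100.
n = 2 × (3.100 / 0.66)² = 2 × 4.697² = 2 × 22.06 = 44.1.
Round up to the next whole participant.

n = 45 per group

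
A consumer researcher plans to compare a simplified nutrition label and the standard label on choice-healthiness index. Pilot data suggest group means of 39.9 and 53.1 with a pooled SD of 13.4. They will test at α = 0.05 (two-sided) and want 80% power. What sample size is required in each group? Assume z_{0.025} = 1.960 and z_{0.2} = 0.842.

n = 17 per group

Cohen's d = |M₁ − M₂| / SD_pooled = |39.9 − 53.1| / 13.4 = 13.2 / 13.4 = 0.985.
For two independent groups with equal n: n = 2·((z_{α/2} + z_β) / d)².
z_{α/2} + z_β = 1.960 + 0.842 = 2.802.
n = 2 × (2.802 / 0.985)² = 2 × 2.845² = 2 × 8.09 = 16.2.
Round up to the next whole participant.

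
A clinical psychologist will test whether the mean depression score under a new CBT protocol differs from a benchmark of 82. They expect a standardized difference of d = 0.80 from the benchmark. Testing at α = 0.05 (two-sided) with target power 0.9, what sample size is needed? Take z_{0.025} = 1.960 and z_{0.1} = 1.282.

n = 17

For a one-sample test: n = ((z_{α/2} + z_β) / d)².
z_{α/2} + z_β = 1.960 + 1.282 = 3.242.
n = (3.242 / 0.80)² = 4.052² = 16.42.
Round up.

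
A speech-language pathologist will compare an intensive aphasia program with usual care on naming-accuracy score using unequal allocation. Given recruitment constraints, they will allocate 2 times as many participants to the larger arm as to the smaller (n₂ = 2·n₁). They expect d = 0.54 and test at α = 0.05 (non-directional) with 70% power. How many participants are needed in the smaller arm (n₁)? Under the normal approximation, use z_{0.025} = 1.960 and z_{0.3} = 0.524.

n₁ = 32

With allocation ratio k = n₂/n₁ = 2, Var(x̄₁−x̄₂) = σ²(1/n₁ + 1/(k·n₁)) = σ²·(k+1)/(k·n₁).
So n₁ = (1 + 1/k)·((z_{α/2} + z_β)/d)² = 1.500 × (2.484/0.54)².
n₁ = 1.500 × 21.16 = 31.7.
Round up: n₁ = 32, giving n₂ = 2 × 32 = 64.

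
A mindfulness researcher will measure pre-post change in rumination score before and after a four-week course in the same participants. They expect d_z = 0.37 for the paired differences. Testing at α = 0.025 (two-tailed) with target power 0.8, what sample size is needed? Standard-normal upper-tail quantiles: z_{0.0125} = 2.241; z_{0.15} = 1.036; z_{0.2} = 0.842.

n = 70 pairs

For a paired (one-sample on differences) test: n = ((z_{α/2} + z_β) / d)².
z_{α/2} + z_β = 2.241 + 0.842 = 3.083.
n = (3.083 / 0.37)² = 8.332² = 69.43.
Round up.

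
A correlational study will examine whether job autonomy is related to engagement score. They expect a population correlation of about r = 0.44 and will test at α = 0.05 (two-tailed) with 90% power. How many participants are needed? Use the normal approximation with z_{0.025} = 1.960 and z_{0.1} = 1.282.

n = 51

Fisher's z: C = ½·ln((1+r)/(1−r)) = ½·ln(2.5714) = 0.4722.
n = ((z_{α/2} + z_β)/C)² + 3.
(1.960 + 1.282) / 0.4722 = 3.242 / 0.4722 = 6.866.
n = 6.866² + 3 = 47.14 + 3 = 50.1.
Round up.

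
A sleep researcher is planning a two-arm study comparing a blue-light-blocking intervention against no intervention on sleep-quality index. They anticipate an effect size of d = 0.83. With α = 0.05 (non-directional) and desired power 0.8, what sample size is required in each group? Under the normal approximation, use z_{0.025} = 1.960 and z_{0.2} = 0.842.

n = 23 per group

For two independent groups with equal n: n = 2·((z_{α/2} + z_β) / d)².
z_{α/2} + z_β = 1.960 + 0.842 = 2.802.
n = 2 × (2.802 / 0.83)² = 2 × 3.376² = 2 × 11.40 = 22.8.
Round up to the next whole participant.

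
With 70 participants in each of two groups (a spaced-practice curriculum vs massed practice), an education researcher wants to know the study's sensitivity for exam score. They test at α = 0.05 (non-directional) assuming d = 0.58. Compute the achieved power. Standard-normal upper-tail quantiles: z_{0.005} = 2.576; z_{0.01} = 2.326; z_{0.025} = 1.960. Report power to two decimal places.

For two equal groups, power = Φ(d·√(n/2) − z_{α/2}).
d·√(n/2) = 0.58 × √(70/2) = 0.58 × 5.916 = 3.431.
z_β = 3.431 − 1.960 = 1.471.
Power = Φ(1.471) = 0.929.

power ≈ 0.93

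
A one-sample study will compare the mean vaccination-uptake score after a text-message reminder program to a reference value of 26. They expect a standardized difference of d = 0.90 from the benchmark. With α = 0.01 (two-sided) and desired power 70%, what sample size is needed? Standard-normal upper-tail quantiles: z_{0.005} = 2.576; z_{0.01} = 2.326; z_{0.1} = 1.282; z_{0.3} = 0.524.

n = 12

For a one-sample test: n = ((z_{α/2} + z_β) / d)².
z_{α/2} + z_β = 2.576 + 0.524 = 3.100.
n = (3.100 / 0.90)² = 3.444² = 11.86.
Round up.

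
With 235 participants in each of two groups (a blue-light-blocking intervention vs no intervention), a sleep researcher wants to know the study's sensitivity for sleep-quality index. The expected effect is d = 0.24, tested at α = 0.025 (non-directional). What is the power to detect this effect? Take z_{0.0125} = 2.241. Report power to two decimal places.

power ≈ 0.64

For two equal groups, power = Φ(d·√(n/2) − z_{α/2}).
d·√(n/2) = 0.24 × √(235/2) = 0.24 × 10.840 = 2.602.
z_β = 2.602 − 2.241 = 0.361.
Power = Φ(0.361) = 0.641.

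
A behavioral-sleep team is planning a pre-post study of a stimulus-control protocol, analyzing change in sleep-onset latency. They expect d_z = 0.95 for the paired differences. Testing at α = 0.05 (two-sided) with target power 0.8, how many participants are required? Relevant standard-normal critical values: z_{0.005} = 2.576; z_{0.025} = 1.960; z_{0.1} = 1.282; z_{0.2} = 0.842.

For a paired (one-sample on differences) test: n = ((z_{α/2} + z_β) / d)².
z_{α/2} + z_β = 1.960 + 0.842 = 2.802.
n = (2.802 / 0.95)² = 2.949² = 8.70.
Round up.

n = 9 pairs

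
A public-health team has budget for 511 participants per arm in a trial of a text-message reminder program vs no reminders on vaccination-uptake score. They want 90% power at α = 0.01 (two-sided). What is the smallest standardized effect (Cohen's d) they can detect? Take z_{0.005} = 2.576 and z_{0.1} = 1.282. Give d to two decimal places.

For two independent groups of n = 511 each: d_min = (z_{α/2} + z_β)·√(2/n).
z-sum = 2.576 + 1.282 = 3.858.
d_min = 3.858 × √(2/511) = 3.858 × 0.0626 = 0.241.

d_min ≈ 0.24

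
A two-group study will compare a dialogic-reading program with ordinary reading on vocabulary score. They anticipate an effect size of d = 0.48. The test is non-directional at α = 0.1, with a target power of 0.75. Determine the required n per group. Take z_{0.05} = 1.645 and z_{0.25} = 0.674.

For two independent groups with equal n: n = 2·((z_{α/2} + z_β) / d)².
z_{α/2} + z_β = 1.645 + 0.674 = 2.319.
n = 2 × (2.319 / 0.48)² = 2 × 4.831² = 2 × 23.34 = 46.7.
Round up to the next whole participant.

n = 47 per group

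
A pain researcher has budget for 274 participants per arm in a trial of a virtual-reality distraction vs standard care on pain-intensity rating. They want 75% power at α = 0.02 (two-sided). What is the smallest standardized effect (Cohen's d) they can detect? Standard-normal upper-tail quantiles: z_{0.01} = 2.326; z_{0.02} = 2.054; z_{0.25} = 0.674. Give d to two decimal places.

d_min ≈ 0.26

For two independent groups of n = 274 each: d_min = (z_{α/2} + z_β)·√(2/n).
z-sum = 2.326 + 0.674 = 3.000.
d_min = 3.000 × √(2/274) = 3.000 × 0.0854 = 0.256.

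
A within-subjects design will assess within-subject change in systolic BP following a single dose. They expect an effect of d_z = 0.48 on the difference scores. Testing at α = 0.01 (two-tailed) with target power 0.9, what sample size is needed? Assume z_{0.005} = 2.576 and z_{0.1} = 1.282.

For a paired (one-sample on differences) test: n = ((z_{α/2} + z_β) / d)².
z_{α/2} + z_β = 2.576 + 1.282 = 3.858.
n = (3.858 / 0.48)² = 8.037² = 64.60.
Round up.

n = 65 pairs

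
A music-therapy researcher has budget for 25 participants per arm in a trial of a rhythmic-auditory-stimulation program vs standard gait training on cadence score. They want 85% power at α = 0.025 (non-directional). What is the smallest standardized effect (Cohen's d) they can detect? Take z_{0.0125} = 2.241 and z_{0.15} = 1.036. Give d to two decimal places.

d_min ≈ 0.93

For two independent groups of n = 25 each: d_min = (z_{α/2} + z_β)·√(2/n).
z-sum = 2.241 + 1.036 = 3.277.
d_min = 3.277 × √(2/25) = 3.277 × 0.2828 = 0.927.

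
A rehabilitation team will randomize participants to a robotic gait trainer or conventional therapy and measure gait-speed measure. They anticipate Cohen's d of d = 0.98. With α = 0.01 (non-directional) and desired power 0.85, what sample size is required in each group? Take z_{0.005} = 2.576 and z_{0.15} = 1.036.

n = 28 per group

For two independent groups with equal n: n = 2·((z_{α/2} + z_β) / d)².
z_{α/2} + z_β = 2.576 + 1.036 = 3.612.
n = 2 × (3.612 / 0.98)² = 2 × 3.686² = 2 × 13.58 = 27.2.
Round up to the next whole participant.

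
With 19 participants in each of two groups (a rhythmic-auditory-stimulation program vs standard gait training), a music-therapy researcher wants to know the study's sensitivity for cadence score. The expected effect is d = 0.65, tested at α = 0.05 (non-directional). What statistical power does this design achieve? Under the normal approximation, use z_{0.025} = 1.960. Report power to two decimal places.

For two equal groups, power = Φ(d·√(n/2) − z_{α/2}).
d·√(n/2) = 0.65 × √(19/2) = 0.65 × 3.082 = 2.003.
z_β = 2.003 − 1.960 = 0.043.
Power = Φ(0.043) = 0.517.

power ≈ 0.52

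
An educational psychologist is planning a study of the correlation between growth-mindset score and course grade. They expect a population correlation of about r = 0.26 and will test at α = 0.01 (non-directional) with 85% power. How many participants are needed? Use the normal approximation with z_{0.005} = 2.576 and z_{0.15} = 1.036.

n = 188

Fisher's z: C = ½·ln((1+r)/(1−r)) = ½·ln(1.7027) = 0.2661.
n = ((z_{α/2} + z_β)/C)² + 3.
(2.576 + 1.036) / 0.2661 = 3.612 / 0.2661 = 13.574.
n = 13.574² + 3 = 184.25 + 3 = 187.2.
Round up.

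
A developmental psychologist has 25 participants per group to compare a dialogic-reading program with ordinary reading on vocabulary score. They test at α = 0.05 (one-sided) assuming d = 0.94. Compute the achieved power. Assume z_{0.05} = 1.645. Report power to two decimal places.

power ≈ 0.95

For two equal groups, power = Φ(d·√(n/2) − z_{α}).
d·√(n/2) = 0.94 × √(25/2) = 0.94 × 3.536 = 3.323.
z_β = 3.323 − 1.645 = 1.678.
Power = Φ(1.678) = 0.953.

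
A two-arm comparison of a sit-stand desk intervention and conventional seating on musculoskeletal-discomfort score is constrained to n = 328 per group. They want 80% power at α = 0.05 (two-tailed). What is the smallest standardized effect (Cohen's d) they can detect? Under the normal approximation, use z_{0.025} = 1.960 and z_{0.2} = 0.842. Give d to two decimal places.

d_min ≈ 0.22

For two independent groups of n = 328 each: d_min = (z_{α/2} + z_β)·√(2/n).
z-sum = 1.960 + 0.842 = 2.802.
d_min = 2.802 × √(2/328) = 2.802 × 0.0781 = 0.219.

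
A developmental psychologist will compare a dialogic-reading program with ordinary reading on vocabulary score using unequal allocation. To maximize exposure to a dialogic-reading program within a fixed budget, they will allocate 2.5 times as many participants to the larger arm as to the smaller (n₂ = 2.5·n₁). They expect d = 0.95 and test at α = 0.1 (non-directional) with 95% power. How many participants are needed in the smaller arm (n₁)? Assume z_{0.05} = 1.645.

n₁ = 17

With allocation ratio k = n₂/n₁ = 2.5, Var(x̄₁−x̄₂) = σ²(1/n₁ + 1/(k·n₁)) = σ²·(k+1)/(k·n₁).
So n₁ = (1 + 1/k)·((z_{α/2} + z_β)/d)² = 1.400 × (3.290/0.95)².
n₁ = 1.400 × 11.99 = 16.8.
Round up: n₁ = 17, giving n₂ = ⌈2.5 × 17⌉ = ⌈42.5⌉ = 43.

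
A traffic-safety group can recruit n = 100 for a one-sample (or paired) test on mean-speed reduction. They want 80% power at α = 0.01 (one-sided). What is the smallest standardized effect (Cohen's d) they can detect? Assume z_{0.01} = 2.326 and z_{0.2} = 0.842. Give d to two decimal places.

For a single sample (or paired design) of n = 100: d_min = (z_{α} + z_β)/√n.
z-sum = 2.326 + 0.842 = 3.168.
d_min = 3.168 / √100 = 3.168 / 10.000 = 0.317.

d_min ≈ 0.32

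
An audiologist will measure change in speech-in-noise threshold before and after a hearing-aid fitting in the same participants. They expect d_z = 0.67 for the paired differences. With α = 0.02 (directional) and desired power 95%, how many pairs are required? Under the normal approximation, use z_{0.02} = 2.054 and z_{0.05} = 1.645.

n = 31 pairs

For a paired (one-sample on differences) test: n = ((z_{α} + z_β) / d)².
z_{α} + z_β = 2.054 + 1.645 = 3.699.
n = (3.699 / 0.67)² = 5.521² = 30.48.
Round up.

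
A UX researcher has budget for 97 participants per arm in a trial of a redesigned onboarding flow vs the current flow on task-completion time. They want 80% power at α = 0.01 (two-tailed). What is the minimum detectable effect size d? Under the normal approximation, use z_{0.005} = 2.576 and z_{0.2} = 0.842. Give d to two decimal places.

For two independent groups of n = 97 each: d_min = (z_{α/2} + z_β)·√(2/n).
z-sum = 2.576 + 0.842 = 3.418.
d_min = 3.418 × √(2/97) = 3.418 × 0.1436 = 0.491.

d_min ≈ 0.49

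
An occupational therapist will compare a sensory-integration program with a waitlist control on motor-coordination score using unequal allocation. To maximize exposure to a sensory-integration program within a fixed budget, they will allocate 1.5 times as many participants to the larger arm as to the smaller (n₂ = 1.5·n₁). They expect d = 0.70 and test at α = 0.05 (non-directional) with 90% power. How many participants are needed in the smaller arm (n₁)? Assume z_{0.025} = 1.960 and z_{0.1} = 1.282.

With allocation ratio k = n₂/n₁ = 1.5, Var(x̄₁−x̄₂) = σ²(1/n₁ + 1/(k·n₁)) = σ²·(k+1)/(k·n₁).
So n₁ = (1 + 1/k)·((z_{α/2} + z_β)/d)² = 1.667 × (3.242/0.70)².
n₁ = 1.667 × 21.45 = 35.8.
Round up: n₁ = 36, giving n₂ = 1.5 × 36 = 54.

n₁ = 36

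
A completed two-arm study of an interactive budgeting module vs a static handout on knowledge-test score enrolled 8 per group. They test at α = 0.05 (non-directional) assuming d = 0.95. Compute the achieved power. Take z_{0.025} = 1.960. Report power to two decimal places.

power ≈ 0.48

For two equal groups, power = Φ(d·√(n/2) − z_{α/2}).
d·√(n/2) = 0.95 × √(8/2) = 0.95 × 2.000 = 1.900.
z_β = 1.900 − 1.960 = -0.060.
Power = Φ(-0.060) = 0.476.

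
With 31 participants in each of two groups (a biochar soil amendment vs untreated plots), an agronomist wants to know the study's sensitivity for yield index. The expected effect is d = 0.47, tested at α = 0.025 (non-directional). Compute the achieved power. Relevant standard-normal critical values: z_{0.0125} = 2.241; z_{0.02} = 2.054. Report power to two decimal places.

power ≈ 0.35

For two equal groups, power = Φ(d·√(n/2) − z_{α/2}).
d·√(n/2) = 0.47 × √(31/2) = 0.47 × 3.937 = 1.850.
z_β = 1.850 − 2.241 = -0.391.
Power = Φ(-0.391) = 0.348.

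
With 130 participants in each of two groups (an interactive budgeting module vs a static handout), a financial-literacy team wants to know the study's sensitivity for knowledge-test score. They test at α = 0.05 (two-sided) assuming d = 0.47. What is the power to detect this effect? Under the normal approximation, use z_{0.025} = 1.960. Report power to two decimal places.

For two equal groups, power = Φ(d·√(n/2) − z_{α/2}).
d·√(n/2) = 0.47 × √(130/2) = 0.47 × 8.062 = 3.789.
z_β = 3.789 − 1.960 = 1.829.
Power = Φ(1.829) = 0.966.

power ≈ 0.97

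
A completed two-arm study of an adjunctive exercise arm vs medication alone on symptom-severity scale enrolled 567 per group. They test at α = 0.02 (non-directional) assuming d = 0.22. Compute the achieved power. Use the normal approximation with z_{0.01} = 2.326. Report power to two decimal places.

power ≈ 0.92

For two equal groups, power = Φ(d·√(n/2) − z_{α/2}).
d·√(n/2) = 0.22 × √(567/2) = 0.22 × 16.837 = 3.704.
z_β = 3.704 − 2.326 = 1.378.
Power = Φ(1.378) = 0.916.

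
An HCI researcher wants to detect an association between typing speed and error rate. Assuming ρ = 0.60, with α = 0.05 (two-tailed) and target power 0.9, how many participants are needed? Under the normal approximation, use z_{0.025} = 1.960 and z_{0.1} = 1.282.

n = 25

Fisher's z: C = ½·ln((1+r)/(1−r)) = ½·ln(4.0000) = 0.6931.
n = ((z_{α/2} + z_β)/C)² + 3.
(1.960 + 1.282) / 0.6931 = 3.242 / 0.6931 = 4.678.
n = 4.678² + 3 = 21.88 + 3 = 24.9.
Round up.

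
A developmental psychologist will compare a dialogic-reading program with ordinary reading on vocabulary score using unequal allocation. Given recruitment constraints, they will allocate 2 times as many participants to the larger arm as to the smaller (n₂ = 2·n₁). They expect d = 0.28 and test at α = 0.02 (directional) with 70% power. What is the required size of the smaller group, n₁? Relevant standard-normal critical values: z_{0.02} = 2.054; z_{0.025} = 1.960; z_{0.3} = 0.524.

n₁ = 128

With allocation ratio k = n₂/n₁ = 2, Var(x̄₁−x̄₂) = σ²(1/n₁ + 1/(k·n₁)) = σ²·(k+1)/(k·n₁).
So n₁ = (1 + 1/k)·((z_{α} + z_β)/d)² = 1.500 × (2.578/0.28)².
n₁ = 1.500 × 84.77 = 127.2.
Round up: n₁ = 128, giving n₂ = 2 × 128 = 256.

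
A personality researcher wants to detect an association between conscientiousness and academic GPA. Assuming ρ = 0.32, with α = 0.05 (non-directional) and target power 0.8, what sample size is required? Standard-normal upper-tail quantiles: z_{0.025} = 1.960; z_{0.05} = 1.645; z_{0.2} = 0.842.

n = 75

Fisher's z: C = ½·ln((1+r)/(1−r)) = ½·ln(1.9412) = 0.3316.
n = ((z_{α/2} + z_β)/C)² + 3.
(1.960 + 0.842) / 0.3316 = 2.802 / 0.3316 = 8.450.
n = 8.450² + 3 = 71.40 + 3 = 74.4.
Round up.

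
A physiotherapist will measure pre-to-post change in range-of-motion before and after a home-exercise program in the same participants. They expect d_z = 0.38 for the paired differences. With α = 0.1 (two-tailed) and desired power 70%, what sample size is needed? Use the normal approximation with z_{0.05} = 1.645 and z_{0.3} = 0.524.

For a paired (one-sample on differences) test: n = ((z_{α/2} + z_β) / d)².
z_{α/2} + z_β = 1.645 + 0.524 = 2.169.
n = (2.169 / 0.38)² = 5.708² = 32.58.
Round up.

n = 33 pairs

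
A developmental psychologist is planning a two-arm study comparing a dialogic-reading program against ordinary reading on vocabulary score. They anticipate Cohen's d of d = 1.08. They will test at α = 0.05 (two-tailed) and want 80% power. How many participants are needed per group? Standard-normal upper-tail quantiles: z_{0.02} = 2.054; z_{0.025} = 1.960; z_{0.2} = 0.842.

n = 14 per group

For two independent groups with equal n: n = 2·((z_{α/2} + z_β) / d)².
z_{α/2} + z_β = 1.960 + 0.842 = 2.802.
n = 2 × (2.802 / 1.08)² = 2 × 2.594² = 2 × 6.73 = 13.5.
Round up to the next whole participant.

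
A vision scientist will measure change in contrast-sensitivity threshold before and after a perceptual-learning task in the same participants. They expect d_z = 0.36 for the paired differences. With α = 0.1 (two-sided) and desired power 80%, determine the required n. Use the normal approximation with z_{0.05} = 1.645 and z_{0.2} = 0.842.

For a paired (one-sample on differences) test: n = ((z_{α/2} + z_β) / d)².
z_{α/2} + z_β = 1.645 + 0.842 = 2.487.
n = (2.487 / 0.36)² = 6.908² = 47.73.
Round up.

n = 48 pairs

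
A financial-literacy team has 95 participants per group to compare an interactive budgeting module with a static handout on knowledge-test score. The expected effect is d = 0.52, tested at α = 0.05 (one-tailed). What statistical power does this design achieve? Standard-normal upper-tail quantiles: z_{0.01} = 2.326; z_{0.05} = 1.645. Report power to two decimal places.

For two equal groups, power = Φ(d·√(n/2) − z_{α}).
d·√(n/2) = 0.52 × √(95/2) = 0.52 × 6.892 = 3.584.
z_β = 3.584 − 1.645 = 1.939.
Power = Φ(1.939) = 0.974.

power ≈ 0.97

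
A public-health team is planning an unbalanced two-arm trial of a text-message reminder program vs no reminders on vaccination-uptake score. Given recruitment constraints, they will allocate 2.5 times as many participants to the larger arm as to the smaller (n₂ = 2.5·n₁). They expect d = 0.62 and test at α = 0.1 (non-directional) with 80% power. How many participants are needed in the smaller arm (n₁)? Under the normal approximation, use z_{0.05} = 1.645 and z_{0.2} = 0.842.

n₁ = 23

With allocation ratio k = n₂/n₁ = 2.5, Var(x̄₁−x̄₂) = σ²(1/n₁ + 1/(k·n₁)) = σ²·(k+1)/(k·n₁).
So n₁ = (1 + 1/k)·((z_{α/2} + z_β)/d)² = 1.400 × (2.487/0.62)².
n₁ = 1.400 × 16.09 = 22.5.
Round up: n₁ = 23, giving n₂ = ⌈2.5 × 23⌉ = ⌈57.5⌉ = 58.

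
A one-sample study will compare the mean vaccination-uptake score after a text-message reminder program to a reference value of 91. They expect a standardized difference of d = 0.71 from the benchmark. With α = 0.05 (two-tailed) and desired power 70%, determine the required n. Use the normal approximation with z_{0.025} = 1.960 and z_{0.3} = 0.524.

n = 13

For a one-sample test: n = ((z_{α/2} + z_β) / d)².
z_{α/2} + z_β = 1.960 + 0.524 = 2.484.
n = (2.484 / 0.71)² = 3.499² = 12.24.
Round up.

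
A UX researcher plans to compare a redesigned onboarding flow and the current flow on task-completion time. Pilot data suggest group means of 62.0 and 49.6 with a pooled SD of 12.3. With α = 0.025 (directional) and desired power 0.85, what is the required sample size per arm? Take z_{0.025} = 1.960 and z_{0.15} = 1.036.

n = 18 per group

Cohen's d = |M₁ − M₂| / SD_pooled = |62.0 − 49.6| / 12.3 = 12.4 / 12.3 = 1.008.
For two independent groups with equal n: n = 2·((z_{α} + z_β) / d)².
z_{α} + z_β = 1.960 + 1.036 = 2.996.
n = 2 × (2.996 / 1.008)² = 2 × 2.972² = 2 × 8.83 = 17.7.
Round up to the next whole participant.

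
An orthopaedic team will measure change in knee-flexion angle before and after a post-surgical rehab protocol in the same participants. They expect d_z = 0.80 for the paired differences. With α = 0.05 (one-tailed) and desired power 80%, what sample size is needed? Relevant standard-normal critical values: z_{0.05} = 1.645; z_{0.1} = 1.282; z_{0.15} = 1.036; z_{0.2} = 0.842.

For a paired (one-sample on differences) test: n = ((z_{α} + z_β) / d)².
z_{α} + z_β = 1.645 + 0.842 = 2.487.
n = (2.487 / 0.80)² = 3.109² = 9.66.
Round up.

n = 10 pairs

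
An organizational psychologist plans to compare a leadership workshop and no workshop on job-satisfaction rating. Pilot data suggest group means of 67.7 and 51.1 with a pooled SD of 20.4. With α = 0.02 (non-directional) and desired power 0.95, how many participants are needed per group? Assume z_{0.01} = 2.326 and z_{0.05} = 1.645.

n = 48 per group

Cohen's d = |M₁ − M₂| / SD_pooled = |67.7 − 51.1| / 20.4 = 16.6 / 20.4 = 0.814.
For two independent groups with equal n: n = 2·((z_{α/2} + z_β) / d)².
z_{α/2} + z_β = 2.326 + 1.645 = 3.971.
n = 2 × (3.971 / 0.814)² = 2 × 4.878² = 2 × 23.80 = 47.6.
Round up to the next whole participant.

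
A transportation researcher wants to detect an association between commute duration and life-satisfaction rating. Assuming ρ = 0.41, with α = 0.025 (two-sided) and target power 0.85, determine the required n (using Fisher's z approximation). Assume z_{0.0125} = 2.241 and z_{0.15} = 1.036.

Fisher's z: C = ½·ln((1+r)/(1−r)) = ½·ln(2.3898) = 0.4356.
n = ((z_{α/2} + z_β)/C)² + 3.
(2.241 + 1.036) / 0.4356 = 3.277 / 0.4356 = 7.523.
n = 7.523² + 3 = 56.59 + 3 = 59.6.
Round up.

n = 60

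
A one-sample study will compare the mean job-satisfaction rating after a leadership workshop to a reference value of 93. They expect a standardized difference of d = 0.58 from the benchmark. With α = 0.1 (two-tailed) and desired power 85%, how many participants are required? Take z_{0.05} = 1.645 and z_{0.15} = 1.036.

n = 22

For a one-sample test: n = ((z_{α/2} + z_β) / d)².
z_{α/2} + z_β = 1.645 + 1.036 = 2.681.
n = (2.681 / 0.58)² = 4.622² = 21.37.
Round up.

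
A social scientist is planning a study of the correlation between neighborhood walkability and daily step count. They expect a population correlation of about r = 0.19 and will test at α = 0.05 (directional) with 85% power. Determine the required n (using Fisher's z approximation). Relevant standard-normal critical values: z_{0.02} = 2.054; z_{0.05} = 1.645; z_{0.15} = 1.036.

Fisher's z: C = ½·ln((1+r)/(1−r)) = ½·ln(1.4691) = 0.1923.
n = ((z_{α} + z_β)/C)² + 3.
(1.645 + 1.036) / 0.1923 = 2.681 / 0.1923 = 13.942.
n = 13.942² + 3 = 194.37 + 3 = 197.4.
Round up.

n = 198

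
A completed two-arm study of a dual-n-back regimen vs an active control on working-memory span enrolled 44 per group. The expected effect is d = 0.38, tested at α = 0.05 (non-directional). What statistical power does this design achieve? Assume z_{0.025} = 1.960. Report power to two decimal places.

For two equal groups, power = Φ(d·√(n/2) − z_{α/2}).
d·√(n/2) = 0.38 × √(44/2) = 0.38 × 4.690 = 1.782.
z_β = 1.782 − 1.960 = -0.178.
Power = Φ(-0.178) = 0.430.

power ≈ 0.43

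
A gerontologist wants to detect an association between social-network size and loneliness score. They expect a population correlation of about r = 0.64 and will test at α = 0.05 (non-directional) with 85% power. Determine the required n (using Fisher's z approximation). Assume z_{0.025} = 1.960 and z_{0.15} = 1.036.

n = 19

Fisher's z: C = ½·ln((1+r)/(1−r)) = ½·ln(4.5556) = 0.7582.
n = ((z_{α/2} + z_β)/C)² + 3.
(1.960 + 1.036) / 0.7582 = 2.996 / 0.7582 = 3.951.
n = 3.951² + 3 = 15.61 + 3 = 18.6.
Round up.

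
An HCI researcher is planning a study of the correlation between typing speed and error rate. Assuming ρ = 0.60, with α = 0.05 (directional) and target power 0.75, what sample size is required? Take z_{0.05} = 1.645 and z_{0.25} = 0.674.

Fisher's z: C = ½·ln((1+r)/(1−r)) = ½·ln(4.0000) = 0.6931.
n = ((z_{α} + z_β)/C)² + 3.
(1.645 + 0.674) / 0.6931 = 2.319 / 0.6931 = 3.346.
n = 3.346² + 3 = 11.19 + 3 = 14.2.
Round up.

n = 15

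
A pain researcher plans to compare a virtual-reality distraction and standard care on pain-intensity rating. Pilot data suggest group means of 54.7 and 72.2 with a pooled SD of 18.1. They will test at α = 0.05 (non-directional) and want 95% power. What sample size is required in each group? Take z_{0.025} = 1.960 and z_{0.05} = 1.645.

Cohen's d = |M₁ − M₂| / SD_pooled = |54.7 − 72.2| / 18.1 = 17.5 / 18.1 = 0.967.
For two independent groups with equal n: n = 2·((z_{α/2} + z_β) / d)².
z_{α/2} + z_β = 1.960 + 1.645 = 3.605.
n = 2 × (3.605 / 0.967)² = 2 × 3.728² = 2 × 13.90 = 27.8.
Round up to the next whole participant.

n = 28 per group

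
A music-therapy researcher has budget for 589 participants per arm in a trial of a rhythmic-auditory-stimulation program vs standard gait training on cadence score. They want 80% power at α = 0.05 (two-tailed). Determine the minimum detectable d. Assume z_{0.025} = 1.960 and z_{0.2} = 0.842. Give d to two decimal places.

d_min ≈ 0.16

For two independent groups of n = 589 each: d_min = (z_{α/2} + z_β)·√(2/n).
z-sum = 1.960 + 0.842 = 2.802.
d_min = 2.802 × √(2/589) = 2.802 × 0.0583 = 0.163.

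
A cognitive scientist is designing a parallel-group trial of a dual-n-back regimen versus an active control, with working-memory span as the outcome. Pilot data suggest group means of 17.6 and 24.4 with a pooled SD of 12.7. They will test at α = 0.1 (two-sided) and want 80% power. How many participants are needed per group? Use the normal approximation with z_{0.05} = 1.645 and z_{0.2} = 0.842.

Cohen's d = |M₁ − M₂| / SD_pooled = |17.6 − 24.4| / 12.7 = 6.8 / 12.7 = 0.535.
For two independent groups with equal n: n = 2·((z_{α/2} + z_β) / d)².
z_{α/2} + z_β = 1.645 + 0.842 = 2.487.
n = 2 × (2.487 / 0.535)² = 2 × 4.649² = 2 × 21.61 = 43.2.
Round up to the next whole participant.

n = 44 per group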